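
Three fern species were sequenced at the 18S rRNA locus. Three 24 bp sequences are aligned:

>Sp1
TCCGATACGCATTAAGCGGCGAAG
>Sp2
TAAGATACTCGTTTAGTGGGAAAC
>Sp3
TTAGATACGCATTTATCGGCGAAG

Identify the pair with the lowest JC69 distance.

Sp1 and Sp3

Sp1–Sp2: 9/24 differ, p = 0.375, d = 0.520.
Sp1–Sp3: 4/24 differ, p = 0.167, d = 0.188.
Sp2–Sp3: 8/24 differ, p = 0.333, d = 0.441.
The smallest distance is between Sp1 and Sp3.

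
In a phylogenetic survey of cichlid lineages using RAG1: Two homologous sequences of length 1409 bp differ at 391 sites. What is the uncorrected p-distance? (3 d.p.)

p = 391/1409 = 0.277501… ≈ 0.278 (to 3 d.p.).

0.278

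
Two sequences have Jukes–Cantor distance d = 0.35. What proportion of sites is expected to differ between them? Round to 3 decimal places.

p = (3/4)(1 − e^(−4d/3)) = 0.75 × (1 − e^(-0.466667)) = 0.75 × (1 − 0.627089) = 0.279683.

0.280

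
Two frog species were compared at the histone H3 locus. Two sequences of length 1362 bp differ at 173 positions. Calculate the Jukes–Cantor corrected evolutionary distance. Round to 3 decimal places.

0.139

p = 173/1362 ≈ 0.127019.
d = −(3/4) ln(1 − 4p/3) = −0.75 ln(1 − 0.169359) = −0.75 ln(0.830641)
  = −0.75 × (-0.185558) = 0.139169 substitutions/site.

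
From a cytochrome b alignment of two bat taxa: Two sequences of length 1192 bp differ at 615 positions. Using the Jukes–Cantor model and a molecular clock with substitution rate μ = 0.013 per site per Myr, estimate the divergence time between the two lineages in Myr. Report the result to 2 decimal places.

33.59

p = 615/1192 ≈ 0.51594.
d = −(3/4) ln(1 − 4p/3) = −0.75 ln(1 − 0.68792) = −0.75 ln(0.31208)
  = −0.75 × (-1.164496) = 0.873372 substitutions/site.
Under a molecular clock d = 2μt, so t = d/(2μ) = 0.873372 / (2 × 0.013) = 33.59 Myr.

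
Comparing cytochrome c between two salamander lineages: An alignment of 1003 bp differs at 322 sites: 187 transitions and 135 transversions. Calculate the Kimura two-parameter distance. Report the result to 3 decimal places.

P = 187/1003 ≈ 0.186441 and Q = 135/1003 ≈ 0.134596.
Under the Kimura two-parameter model, d = −½ ln(1 − 2P − Q) − ¼ ln(1 − 2Q).
1 − 2P − Q = 0.492522, giving −½ ln(0.492522) = 0.354108.
1 − 2Q = 0.730808, giving −¼ ln(0.730808) = 0.078401.
d = 0.354108 + 0.078401 = 0.432509.

0.433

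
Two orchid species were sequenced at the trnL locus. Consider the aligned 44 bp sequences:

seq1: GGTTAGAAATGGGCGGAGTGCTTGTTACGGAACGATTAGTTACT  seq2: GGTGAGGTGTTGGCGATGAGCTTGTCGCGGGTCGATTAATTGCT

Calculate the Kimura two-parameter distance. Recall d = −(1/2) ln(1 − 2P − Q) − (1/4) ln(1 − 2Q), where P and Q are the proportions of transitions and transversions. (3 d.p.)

0.426

Of 44 sites, 8 differences are transitions and 6 are transversions, so P = 8/44 ≈ 0.181818 and Q = 6/44 ≈ 0.136364.
Under the Kimura two-parameter model, d = −½ ln(1 − 2P − Q) − ¼ ln(1 − 2Q).
1 − 2P − Q = 0.5, giving −½ ln(0.5) = 0.346574.
1 − 2Q = 0.727272, giving −¼ ln(0.727272) = 0.079614.
d = 0.346574 + 0.079614 = 0.426188.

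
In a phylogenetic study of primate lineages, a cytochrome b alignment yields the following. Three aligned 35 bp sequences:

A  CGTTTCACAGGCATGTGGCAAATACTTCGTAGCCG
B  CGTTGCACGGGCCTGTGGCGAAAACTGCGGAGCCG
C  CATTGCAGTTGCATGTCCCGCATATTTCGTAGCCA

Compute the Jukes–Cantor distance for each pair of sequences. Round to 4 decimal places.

d(A,B) = 0.2326, d(A,C) = 0.4073, d(B,C) = 0.5128

A–B: 7/35 sites differ → p = 0.2, d = −0.75 ln(1 − 0.266667) = 0.232617 ≈ 0.2326.
A–C: 11/35 sites differ → p ≈ 0.314286, d = −0.75 ln(1 − 0.419048) = 0.407315 ≈ 0.4073.
B–C: 13/35 sites differ → p ≈ 0.371429, d = −0.75 ln(1 − 0.495239) = 0.512753 ≈ 0.5128.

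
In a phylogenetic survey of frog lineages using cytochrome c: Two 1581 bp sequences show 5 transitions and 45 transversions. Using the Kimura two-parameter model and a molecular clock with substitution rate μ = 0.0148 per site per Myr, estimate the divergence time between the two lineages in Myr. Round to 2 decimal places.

1.09

P = 5/1581 ≈ 0.003163 and Q = 45/1581 ≈ 0.028463.
Under the Kimura two-parameter model, d = −½ ln(1 − 2P − Q) − ¼ ln(1 − 2Q).
1 − 2P − Q = 0.965211, giving −½ ln(0.965211) = 0.017704.
1 − 2Q = 0.943074, giving −¼ ln(0.943074) = 0.014653.
d = 0.017704 + 0.014653 = 0.032357.
Under a molecular clock d = 2μt, so t = d/(2μ) = 0.032357 / (2 × 0.0148) = 1.09 Myr.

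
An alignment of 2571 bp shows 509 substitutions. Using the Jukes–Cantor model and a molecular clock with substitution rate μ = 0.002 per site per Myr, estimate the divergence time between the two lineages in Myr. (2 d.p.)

p = 509/2571 ≈ 0.197977.
d = −(3/4) ln(1 − 4p/3) = −0.75 ln(1 − 0.263969) = −0.75 ln(0.736031)
  = −0.75 × (-0.306483) = 0.229862 substitutions/site.
Under a molecular clock d = 2μt, so t = d/(2μ) = 0.229862 / (2 × 0.002) = 57.47 Myr.

57.47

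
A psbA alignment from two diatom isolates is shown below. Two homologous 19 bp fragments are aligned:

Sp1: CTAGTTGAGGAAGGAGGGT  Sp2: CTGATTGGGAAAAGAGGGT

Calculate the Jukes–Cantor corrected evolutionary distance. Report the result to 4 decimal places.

0.3241

The sequences differ at 5 of 19 sites (3, 4, 8, 10, 13), so p = 5/19 ≈ 0.263158.
d = −(3/4) ln(1 − 4p/3) = −0.75 ln(1 − 0.350877) = −0.75 ln(0.649123)
  = −0.75 × (-0.432133) = 0.324100 substitutions/site.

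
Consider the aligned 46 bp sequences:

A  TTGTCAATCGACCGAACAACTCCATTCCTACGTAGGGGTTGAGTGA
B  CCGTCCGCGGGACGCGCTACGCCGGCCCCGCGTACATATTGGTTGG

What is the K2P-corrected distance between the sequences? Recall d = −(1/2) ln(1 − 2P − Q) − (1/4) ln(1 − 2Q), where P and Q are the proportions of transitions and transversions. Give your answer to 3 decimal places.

Of 46 sites, 14 differences are transitions and 10 are transversions, so P = 14/46 ≈ 0.304348 and Q = 10/46 ≈ 0.217391.
Under the Kimura two-parameter model, d = −½ ln(1 − 2P − Q) − ¼ ln(1 − 2Q).
1 − 2P − Q = 0.173913, giving −½ ln(0.173913) = 0.874600.
1 − 2Q = 0.565218, giving −¼ ln(0.565218) = 0.142636.
d = 0.874600 + 0.142636 = 1.017236.

1.017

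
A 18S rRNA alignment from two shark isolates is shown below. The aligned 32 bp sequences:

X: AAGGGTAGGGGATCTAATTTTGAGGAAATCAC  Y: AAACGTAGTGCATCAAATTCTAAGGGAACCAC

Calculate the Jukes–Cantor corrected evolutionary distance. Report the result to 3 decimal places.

0.353

The sequences differ at 9 of 32 sites (3, 4, 9, 11, 15, 20, 22, 26, 29), so p = 9/32 = 0.28125.
d = −(3/4) ln(1 − 4p/3) = −0.75 ln(1 − 0.375) = −0.75 ln(0.625)
  = −0.75 × (-0.470004) = 0.352503 substitutions/site.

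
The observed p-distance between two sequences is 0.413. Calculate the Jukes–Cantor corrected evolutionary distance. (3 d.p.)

0.600

d = −(3/4) ln(1 − 4p/3) = −0.75 ln(1 − 0.550667) = −0.75 ln(0.449333)
  = −0.75 × (-0.799991) = 0.599993 substitutions/site.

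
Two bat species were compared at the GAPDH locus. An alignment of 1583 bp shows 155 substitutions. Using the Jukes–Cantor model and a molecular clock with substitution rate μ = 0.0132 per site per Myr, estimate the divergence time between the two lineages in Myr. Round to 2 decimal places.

p = 155/1583 ≈ 0.097915.
d = −(3/4) ln(1 − 4p/3) = −0.75 ln(1 − 0.130553) = −0.75 ln(0.869447)
  = −0.75 × (-0.139898) = 0.104924 substitutions/site.
Under a molecular clock d = 2μt, so t = d/(2μ) = 0.104924 / (2 × 0.0132) = 3.97 Myr.

3.97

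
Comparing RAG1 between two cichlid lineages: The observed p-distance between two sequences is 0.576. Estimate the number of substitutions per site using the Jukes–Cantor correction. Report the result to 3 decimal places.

d = −(3/4) ln(1 − 4p/3) = −0.75 ln(1 − 0.768) = −0.75 ln(0.232)
  = −0.75 × (-1.461018) = 1.095764 substitutions/site.

1.096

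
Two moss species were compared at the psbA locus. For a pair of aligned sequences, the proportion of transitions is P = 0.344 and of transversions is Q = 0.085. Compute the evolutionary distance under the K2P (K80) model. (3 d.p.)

Under the Kimura two-parameter model, d = −½ ln(1 − 2P − Q) − ¼ ln(1 − 2Q).
1 − 2P − Q = 0.227, giving −½ ln(0.227) = 0.741403.
1 − 2Q = 0.83, giving −¼ ln(0.83) = 0.046582.
d = 0.741403 + 0.046582 = 0.787985.

0.788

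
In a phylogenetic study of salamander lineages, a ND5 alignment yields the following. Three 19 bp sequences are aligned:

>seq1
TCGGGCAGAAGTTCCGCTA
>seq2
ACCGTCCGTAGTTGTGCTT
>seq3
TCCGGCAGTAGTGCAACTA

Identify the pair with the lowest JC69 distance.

seq1 and seq3

seq1–seq2: 8/19 differ, p = 0.421, d = 0.618.
seq1–seq3: 5/19 differ, p = 0.263, d = 0.324.
seq2–seq3: 8/19 differ, p = 0.421, d = 0.618.
The smallest distance is between seq1 and seq3.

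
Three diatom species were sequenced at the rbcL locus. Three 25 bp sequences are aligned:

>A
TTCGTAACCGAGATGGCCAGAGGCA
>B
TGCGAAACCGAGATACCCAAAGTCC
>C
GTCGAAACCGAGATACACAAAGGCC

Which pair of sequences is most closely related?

B and C

A–B: 7/25 differ, p = 0.280, d = 0.351.
A–C: 7/25 differ, p = 0.280, d = 0.351.
B–C: 4/25 differ, p = 0.160, d = 0.180.
The smallest distance is between B and C.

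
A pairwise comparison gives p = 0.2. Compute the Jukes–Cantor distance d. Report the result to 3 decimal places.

0.233

d = −(3/4) ln(1 − 4p/3) = −0.75 ln(1 − 0.266667) = −0.75 ln(0.733333)
  = −0.75 × (-0.310155) = 0.232616 substitutions/site.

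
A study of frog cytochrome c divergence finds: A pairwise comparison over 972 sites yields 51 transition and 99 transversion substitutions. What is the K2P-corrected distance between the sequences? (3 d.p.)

0.173

P = 51/972 ≈ 0.052469 and Q = 99/972 ≈ 0.101852.
Under the Kimura two-parameter model, d = −½ ln(1 − 2P − Q) − ¼ ln(1 − 2Q).
1 − 2P − Q = 0.79321, giving −½ ln(0.79321) = 0.115834.
1 − 2Q = 0.796296, giving −¼ ln(0.796296) = 0.056946.
d = 0.115834 + 0.056946 = 0.172780.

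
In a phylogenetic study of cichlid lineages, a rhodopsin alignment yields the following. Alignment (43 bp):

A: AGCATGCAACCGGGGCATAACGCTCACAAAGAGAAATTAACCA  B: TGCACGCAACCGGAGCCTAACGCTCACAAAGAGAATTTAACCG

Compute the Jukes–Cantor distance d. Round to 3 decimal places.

The sequences differ at 6 of 43 sites (1, 5, 14, 17, 36, 43), so p = 6/43 ≈ 0.139535.
d = −(3/4) ln(1 − 4p/3) = −0.75 ln(1 − 0.186047) = −0.75 ln(0.813953)
  = −0.75 × (-0.205853) = 0.154390 substitutions/site.

0.154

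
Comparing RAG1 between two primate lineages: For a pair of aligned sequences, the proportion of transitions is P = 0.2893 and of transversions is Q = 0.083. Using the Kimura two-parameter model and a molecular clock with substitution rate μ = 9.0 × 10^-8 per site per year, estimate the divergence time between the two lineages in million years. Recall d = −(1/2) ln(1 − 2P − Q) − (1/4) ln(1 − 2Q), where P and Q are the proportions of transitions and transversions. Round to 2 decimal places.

3.26

Under the Kimura two-parameter model, d = −½ ln(1 − 2P − Q) − ¼ ln(1 − 2Q).
1 − 2P − Q = 0.3384, giving −½ ln(0.3384) = 0.541763.
1 − 2Q = 0.834, giving −¼ ln(0.834) = 0.045380.
d = 0.541763 + 0.045380 = 0.587143.
Under a molecular clock d = 2μt, so t = d/(2μ) = 0.587143 / (2 × 9.0 × 10^-8) = 3.26 million years.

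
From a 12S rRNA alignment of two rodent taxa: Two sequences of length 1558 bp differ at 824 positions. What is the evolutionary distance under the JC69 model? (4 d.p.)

p = 824/1558 ≈ 0.528883.
d = −(3/4) ln(1 − 4p/3) = −0.75 ln(1 − 0.705177) = −0.75 ln(0.294823)
  = −0.75 × (-1.221380) = 0.916035 substitutions/site.

0.9160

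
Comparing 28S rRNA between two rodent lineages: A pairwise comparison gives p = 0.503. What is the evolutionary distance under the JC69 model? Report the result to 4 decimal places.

d = −(3/4) ln(1 − 4p/3) = −0.75 ln(1 − 0.670667) = −0.75 ln(0.329333)
  = −0.75 × (-1.110686) = 0.833015 substitutions/site.

0.8330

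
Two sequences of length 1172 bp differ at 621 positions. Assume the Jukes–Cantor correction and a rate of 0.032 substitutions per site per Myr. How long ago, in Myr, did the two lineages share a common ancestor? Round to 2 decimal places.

14.37

p = 621/1172 ≈ 0.529863.
d = −(3/4) ln(1 − 4p/3) = −0.75 ln(1 − 0.706484) = −0.75 ln(0.293516)
  = −0.75 × (-1.225823) = 0.919367 substitutions/site.
Under a molecular clock d = 2μt, so t = d/(2μ) = 0.919367 / (2 × 0.032) = 14.37 Myr.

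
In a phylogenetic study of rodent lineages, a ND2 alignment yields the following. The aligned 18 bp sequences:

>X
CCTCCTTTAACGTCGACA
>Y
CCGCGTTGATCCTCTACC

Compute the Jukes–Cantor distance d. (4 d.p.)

0.5482

The sequences differ at 7 of 18 sites (3, 5, 8, 10, 12, 15, 18), so p = 7/18 ≈ 0.388889.
d = −(3/4) ln(1 − 4p/3) = −0.75 ln(1 − 0.518519) = −0.75 ln(0.481481)
  = −0.75 × (-0.730889) = 0.548167 substitutions/site.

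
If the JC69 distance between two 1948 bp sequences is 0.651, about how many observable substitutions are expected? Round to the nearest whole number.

848

Invert JC69: p = (3/4)(1 − e^(−4d/3)) = 0.75 × (1 − e^(-0.868)) = 0.75 × (1 − 0.419790) = 0.435158.
Expected differing sites = pL ≈ 0.435158 × 1948 = 847.687784 ≈ 848.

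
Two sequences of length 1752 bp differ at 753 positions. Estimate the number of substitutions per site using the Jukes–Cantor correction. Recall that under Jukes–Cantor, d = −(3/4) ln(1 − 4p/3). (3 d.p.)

0.638

p = 753/1752 ≈ 0.429795.
d = −(3/4) ln(1 − 4p/3) = −0.75 ln(1 − 0.57306) = −0.75 ln(0.42694)
  = −0.75 × (-0.851112) = 0.638334 substitutions/site.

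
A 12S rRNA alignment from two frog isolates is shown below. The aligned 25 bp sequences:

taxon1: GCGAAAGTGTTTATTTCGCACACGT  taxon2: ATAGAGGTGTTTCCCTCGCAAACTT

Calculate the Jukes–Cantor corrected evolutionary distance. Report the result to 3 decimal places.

The sequences differ at 10 of 25 sites (1, 2, 3, 4, 6, 13, 14, 15, 21, 24), so p = 10/25 = 0.4.
d = −(3/4) ln(1 − 4p/3) = −0.75 ln(1 − 0.533333) = −0.75 ln(0.466667)
  = −0.75 × (-0.762139) = 0.571604 substitutions/site.

0.572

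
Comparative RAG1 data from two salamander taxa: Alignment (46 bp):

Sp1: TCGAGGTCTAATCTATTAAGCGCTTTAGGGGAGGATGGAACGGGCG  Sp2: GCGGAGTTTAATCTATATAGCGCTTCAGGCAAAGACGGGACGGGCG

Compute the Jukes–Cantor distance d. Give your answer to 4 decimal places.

The sequences differ at 12 of 46 sites, so p = 12/46 ≈ 0.26087.
d = −(3/4) ln(1 − 4p/3) = −0.75 ln(1 − 0.347827) = −0.75 ln(0.652173)
  = −0.75 × (-0.427445) = 0.320584 substitutions/site.

0.3206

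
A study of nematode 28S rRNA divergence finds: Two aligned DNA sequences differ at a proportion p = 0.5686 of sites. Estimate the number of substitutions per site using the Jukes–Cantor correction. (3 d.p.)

1.065

d = −(3/4) ln(1 − 4p/3) = −0.75 ln(1 − 0.758133) = −0.75 ln(0.241867)
  = −0.75 × (-1.419367) = 1.064525 substitutions/site.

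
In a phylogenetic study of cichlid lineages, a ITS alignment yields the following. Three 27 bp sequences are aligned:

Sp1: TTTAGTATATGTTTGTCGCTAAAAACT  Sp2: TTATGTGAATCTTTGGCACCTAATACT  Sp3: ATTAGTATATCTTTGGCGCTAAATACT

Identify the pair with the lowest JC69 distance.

Sp1 and Sp3

Sp1–Sp2: 10/27 differ, p = 0.370, d = 0.511.
Sp1–Sp3: 4/27 differ, p = 0.148, d = 0.165.
Sp2–Sp3: 8/27 differ, p = 0.296, d = 0.377.
The smallest distance is between Sp1 and Sp3.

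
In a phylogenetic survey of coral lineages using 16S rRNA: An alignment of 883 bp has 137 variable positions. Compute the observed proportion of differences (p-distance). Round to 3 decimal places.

p = 137/883 = 0.155152… ≈ 0.155 (to 3 d.p.).

0.155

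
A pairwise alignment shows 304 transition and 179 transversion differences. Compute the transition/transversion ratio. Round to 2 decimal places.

1.70

R = 304/179 = 1.698324… ≈ 1.70 (to 2 d.p.).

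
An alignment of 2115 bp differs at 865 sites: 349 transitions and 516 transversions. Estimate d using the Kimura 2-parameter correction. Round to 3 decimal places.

P = 349/2115 ≈ 0.165012 and Q = 516/2115 ≈ 0.243972.
Under the Kimura two-parameter model, d = −½ ln(1 − 2P − Q) − ¼ ln(1 − 2Q).
1 − 2P − Q = 0.426004, giving −½ ln(0.426004) = 0.426653.
1 − 2Q = 0.512056, giving −¼ ln(0.512056) = 0.167330.
d = 0.426653 + 0.167330 = 0.593983.

0.594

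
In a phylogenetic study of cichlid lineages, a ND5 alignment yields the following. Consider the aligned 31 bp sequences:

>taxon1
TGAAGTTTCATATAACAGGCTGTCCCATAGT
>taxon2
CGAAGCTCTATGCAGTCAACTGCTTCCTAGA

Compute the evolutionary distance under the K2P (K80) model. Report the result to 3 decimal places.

1.424

Of 31 sites, 13 differences are transitions and 3 are transversions, so P = 13/31 ≈ 0.419355 and Q = 3/31 ≈ 0.096774.
Under the Kimura two-parameter model, d = −½ ln(1 − 2P − Q) − ¼ ln(1 − 2Q).
1 − 2P − Q = 0.064516, giving −½ ln(0.064516) = 1.370421.
1 − 2Q = 0.806452, giving −¼ ln(0.806452) = 0.053778.
d = 1.370421 + 0.053778 = 1.424199.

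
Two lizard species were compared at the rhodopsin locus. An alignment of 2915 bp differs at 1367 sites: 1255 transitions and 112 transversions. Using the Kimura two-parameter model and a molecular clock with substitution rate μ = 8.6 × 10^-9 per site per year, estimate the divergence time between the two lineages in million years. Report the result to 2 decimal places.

P = 1255/2915 ≈ 0.430532 and Q = 112/2915 ≈ 0.038422.
Under the Kimura two-parameter model, d = −½ ln(1 − 2P − Q) − ¼ ln(1 − 2Q).
1 − 2P − Q = 0.100514, giving −½ ln(0.100514) = 1.148729.
1 − 2Q = 0.923156, giving −¼ ln(0.923156) = 0.019989.
d = 1.148729 + 0.019989 = 1.168718.
Under a molecular clock d = 2μt, so t = d/(2μ) = 1.168718 / (2 × 8.6 × 10^-9) = 67.95 million years.

67.95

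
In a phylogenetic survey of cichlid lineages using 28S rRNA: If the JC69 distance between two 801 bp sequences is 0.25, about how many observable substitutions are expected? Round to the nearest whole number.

170

Invert JC69: p = (3/4)(1 − e^(−4d/3)) = 0.75 × (1 − e^(-0.333333)) = 0.75 × (1 − 0.716532) = 0.212601.
Expected differing sites = pL ≈ 0.212601 × 801 = 170.293401 ≈ 170.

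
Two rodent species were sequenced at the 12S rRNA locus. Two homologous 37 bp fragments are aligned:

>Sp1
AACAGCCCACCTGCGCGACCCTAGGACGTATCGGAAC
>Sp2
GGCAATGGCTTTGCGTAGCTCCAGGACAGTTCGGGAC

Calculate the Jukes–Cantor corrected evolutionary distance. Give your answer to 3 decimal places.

The sequences differ at 18 of 37 sites, so p = 18/37 ≈ 0.486486.
d = −(3/4) ln(1 − 4p/3) = −0.75 ln(1 − 0.648648) = −0.75 ln(0.351352)
  = −0.75 × (-1.045967) = 0.784475 substitutions/site.

0.784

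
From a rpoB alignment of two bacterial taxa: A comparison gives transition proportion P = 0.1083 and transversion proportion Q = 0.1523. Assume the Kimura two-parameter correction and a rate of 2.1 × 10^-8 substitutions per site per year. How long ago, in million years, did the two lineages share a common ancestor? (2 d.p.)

7.64

Under the Kimura two-parameter model, d = −½ ln(1 − 2P − Q) − ¼ ln(1 − 2Q).
1 − 2P − Q = 0.6311, giving −½ ln(0.6311) = 0.230145.
1 − 2Q = 0.6954, giving −¼ ln(0.6954) = 0.090817.
d = 0.230145 + 0.090817 = 0.320962.
Under a molecular clock d = 2μt, so t = d/(2μ) = 0.320962 / (2 × 2.1 × 10^-8) = 7.64 million years.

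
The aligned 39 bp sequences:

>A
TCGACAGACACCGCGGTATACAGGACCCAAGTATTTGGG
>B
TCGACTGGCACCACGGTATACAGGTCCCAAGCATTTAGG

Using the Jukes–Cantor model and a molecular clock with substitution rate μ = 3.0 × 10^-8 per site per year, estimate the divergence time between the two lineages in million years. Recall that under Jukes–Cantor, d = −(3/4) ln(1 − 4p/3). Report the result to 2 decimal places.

2.87

The sequences differ at 6 of 39 sites (6, 8, 13, 25, 32, 37), so p = 6/39 ≈ 0.153846.
d = −(3/4) ln(1 − 4p/3) = −0.75 ln(1 − 0.205128) = −0.75 ln(0.794872)
  = −0.75 × (-0.229574) = 0.172181 substitutions/site.
Under a molecular clock d = 2μt, so t = d/(2μ) = 0.172181 / (2 × 3.0 × 10^-8) = 2.87 million years.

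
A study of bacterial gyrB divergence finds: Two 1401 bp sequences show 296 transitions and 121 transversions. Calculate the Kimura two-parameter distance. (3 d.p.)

P = 296/1401 ≈ 0.211278 and Q = 121/1401 ≈ 0.086367.
Under the Kimura two-parameter model, d = −½ ln(1 − 2P − Q) − ¼ ln(1 − 2Q).
1 − 2P − Q = 0.491077, giving −½ ln(0.491077) = 0.355577.
1 − 2Q = 0.827266, giving −¼ ln(0.827266) = 0.047407.
d = 0.355577 + 0.047407 = 0.402984.

0.403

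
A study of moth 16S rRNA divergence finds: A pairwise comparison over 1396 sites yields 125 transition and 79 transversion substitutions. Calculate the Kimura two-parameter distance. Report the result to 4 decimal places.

P = 125/1396 ≈ 0.089542 and Q = 79/1396 ≈ 0.05659.
Under the Kimura two-parameter model, d = −½ ln(1 − 2P − Q) − ¼ ln(1 − 2Q).
1 − 2P − Q = 0.764326, giving −½ ln(0.764326) = 0.134380.
1 − 2Q = 0.88682, giving −¼ ln(0.88682) = 0.030028.
d = 0.134380 + 0.030028 = 0.164408.

0.1644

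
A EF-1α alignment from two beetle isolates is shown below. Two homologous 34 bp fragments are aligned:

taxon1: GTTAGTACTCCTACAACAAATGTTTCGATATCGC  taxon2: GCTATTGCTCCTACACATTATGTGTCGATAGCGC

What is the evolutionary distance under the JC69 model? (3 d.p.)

The sequences differ at 9 of 34 sites (2, 5, 7, 16, 17, 18, 19, 24, 31), so p = 9/34 ≈ 0.264706.
d = −(3/4) ln(1 − 4p/3) = −0.75 ln(1 − 0.352941) = −0.75 ln(0.647059)
  = −0.75 × (-0.435318) = 0.326489 substitutions/site.

0.326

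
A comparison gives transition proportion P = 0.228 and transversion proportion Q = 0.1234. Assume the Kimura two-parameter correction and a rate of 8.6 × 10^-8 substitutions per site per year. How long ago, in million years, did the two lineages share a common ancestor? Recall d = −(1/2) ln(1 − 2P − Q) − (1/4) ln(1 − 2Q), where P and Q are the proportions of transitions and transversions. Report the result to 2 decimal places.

2.93

Under the Kimura two-parameter model, d = −½ ln(1 − 2P − Q) − ¼ ln(1 − 2Q).
1 − 2P − Q = 0.4206, giving −½ ln(0.4206) = 0.433037.
1 − 2Q = 0.7532, giving −¼ ln(0.7532) = 0.070856.
d = 0.433037 + 0.070856 = 0.503893.
Under a molecular clock d = 2μt, so t = d/(2μ) = 0.503893 / (2 × 8.6 × 10^-8) = 2.93 million years.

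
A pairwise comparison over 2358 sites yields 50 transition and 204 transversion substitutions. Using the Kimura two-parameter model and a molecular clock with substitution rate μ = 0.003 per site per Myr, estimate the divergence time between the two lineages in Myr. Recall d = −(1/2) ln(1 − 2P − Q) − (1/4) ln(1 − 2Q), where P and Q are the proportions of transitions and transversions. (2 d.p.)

19.42

P = 50/2358 ≈ 0.021204 and Q = 204/2358 ≈ 0.086514.
Under the Kimura two-parameter model, d = −½ ln(1 − 2P − Q) − ¼ ln(1 − 2Q).
1 − 2P − Q = 0.871078, giving −½ ln(0.871078) = 0.069012.
1 − 2Q = 0.826972, giving −¼ ln(0.826972) = 0.047496.
d = 0.069012 + 0.047496 = 0.116508.
Under a molecular clock d = 2μt, so t = d/(2μ) = 0.116508 / (2 × 0.003) = 19.42 Myr.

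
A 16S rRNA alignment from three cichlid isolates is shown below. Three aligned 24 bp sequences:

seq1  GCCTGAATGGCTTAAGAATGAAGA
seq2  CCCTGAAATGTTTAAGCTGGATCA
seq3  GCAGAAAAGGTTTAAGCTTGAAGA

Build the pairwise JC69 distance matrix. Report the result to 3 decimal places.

d(seq1,seq2) = 0.520, d(seq1,seq3) = 0.369, d(seq2,seq3) = 0.441

seq1–seq2: 9/24 sites differ → p = 0.375, d = −0.75 ln(1 − 0.5) = 0.519860 ≈ 0.520.
seq1–seq3: 7/24 sites differ → p ≈ 0.291667, d = −0.75 ln(1 − 0.388889) = 0.369358 ≈ 0.369.
seq2–seq3: 8/24 sites differ → p ≈ 0.333333, d = −0.75 ln(1 − 0.444444) = 0.440839 ≈ 0.441.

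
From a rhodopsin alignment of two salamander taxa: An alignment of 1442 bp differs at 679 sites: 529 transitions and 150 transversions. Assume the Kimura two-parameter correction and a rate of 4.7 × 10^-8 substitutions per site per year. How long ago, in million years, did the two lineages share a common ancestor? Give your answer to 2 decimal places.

10.29

P = 529/1442 ≈ 0.366852 and Q = 150/1442 ≈ 0.104022.
Under the Kimura two-parameter model, d = −½ ln(1 − 2P − Q) − ¼ ln(1 − 2Q).
1 − 2P − Q = 0.162274, giving −½ ln(0.162274) = 0.909235.
1 − 2Q = 0.791956, giving −¼ ln(0.791956) = 0.058312.
d = 0.909235 + 0.058312 = 0.967547.
Under a molecular clock d = 2μt, so t = d/(2μ) = 0.967547 / (2 × 4.7 × 10^-8) = 10.29 million years.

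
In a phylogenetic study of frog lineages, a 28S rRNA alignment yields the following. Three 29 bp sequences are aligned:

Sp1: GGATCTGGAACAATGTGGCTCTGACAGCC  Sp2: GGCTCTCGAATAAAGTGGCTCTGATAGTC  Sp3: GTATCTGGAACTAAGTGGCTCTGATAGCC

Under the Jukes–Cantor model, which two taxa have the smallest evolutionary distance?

Sp1–Sp2: 6/29 differ, p = 0.207, d = 0.242.
Sp1–Sp3: 4/29 differ, p = 0.138, d = 0.152.
Sp2–Sp3: 6/29 differ, p = 0.207, d = 0.242.
The smallest distance is between Sp1 and Sp3.

Sp1 and Sp3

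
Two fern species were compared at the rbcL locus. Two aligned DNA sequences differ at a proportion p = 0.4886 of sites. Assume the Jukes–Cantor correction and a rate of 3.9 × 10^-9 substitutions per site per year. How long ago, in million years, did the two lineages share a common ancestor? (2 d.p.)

d = −(3/4) ln(1 − 4p/3) = −0.75 ln(1 − 0.651467) = −0.75 ln(0.348533)
  = −0.75 × (-1.054022) = 0.790517 substitutions/site.
Under a molecular clock d = 2μt, so t = d/(2μ) = 0.790517 / (2 × 3.9 × 10^-9) = 101.35 million years.

101.35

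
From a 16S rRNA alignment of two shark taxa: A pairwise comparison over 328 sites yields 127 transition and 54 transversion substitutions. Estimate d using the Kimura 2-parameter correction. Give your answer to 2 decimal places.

P = 127/328 ≈ 0.387195 and Q = 54/328 ≈ 0.164634.
Under the Kimura two-parameter model, d = −½ ln(1 − 2P − Q) − ¼ ln(1 − 2Q).
1 − 2P − Q = 0.060976, giving −½ ln(0.060976) = 1.398637.
1 − 2Q = 0.670732, giving −¼ ln(0.670732) = 0.099846.
d = 1.398637 + 0.099846 = 1.498483.

1.50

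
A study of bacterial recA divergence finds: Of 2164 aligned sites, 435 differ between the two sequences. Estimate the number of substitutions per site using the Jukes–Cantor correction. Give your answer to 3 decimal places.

0.234

p = 435/2164 ≈ 0.201017.
d = −(3/4) ln(1 − 4p/3) = −0.75 ln(1 − 0.268023) = −0.75 ln(0.731977)
  = −0.75 × (-0.312006) = 0.234005 substitutions/site.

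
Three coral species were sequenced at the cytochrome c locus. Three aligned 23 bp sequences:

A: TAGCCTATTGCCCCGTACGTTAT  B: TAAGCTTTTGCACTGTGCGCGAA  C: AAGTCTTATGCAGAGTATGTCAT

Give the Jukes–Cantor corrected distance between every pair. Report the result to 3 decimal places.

A–B: 9/23 sites differ → p ≈ 0.391304, d = −0.75 ln(1 − 0.521739) = 0.553199 ≈ 0.553.
A–C: 9/23 sites differ → p ≈ 0.391304, d = −0.75 ln(1 − 0.521739) = 0.553199 ≈ 0.553.
B–C: 11/23 sites differ → p ≈ 0.478261, d = −0.75 ln(1 − 0.637681) = 0.761423 ≈ 0.761.

d(A,B) = 0.553, d(A,C) = 0.553, d(B,C) = 0.761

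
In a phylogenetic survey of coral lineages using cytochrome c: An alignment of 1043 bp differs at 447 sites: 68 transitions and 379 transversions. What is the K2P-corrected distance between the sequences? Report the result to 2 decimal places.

P = 68/1043 ≈ 0.065197 and Q = 379/1043 ≈ 0.363375.
Under the Kimura two-parameter model, d = −½ ln(1 − 2P − Q) − ¼ ln(1 − 2Q).
1 − 2P − Q = 0.506231, giving −½ ln(0.506231) = 0.340381.
1 − 2Q = 0.27325, giving −¼ ln(0.27325) = 0.324342.
d = 0.340381 + 0.324342 = 0.664723.

0.66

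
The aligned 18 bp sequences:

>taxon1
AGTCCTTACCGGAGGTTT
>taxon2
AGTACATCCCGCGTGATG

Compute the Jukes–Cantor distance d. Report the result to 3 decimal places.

The sequences differ at 8 of 18 sites (4, 6, 8, 12, 13, 14, 16, 18), so p = 8/18 ≈ 0.444444.
d = −(3/4) ln(1 − 4p/3) = −0.75 ln(1 − 0.592592) = −0.75 ln(0.407408)
  = −0.75 × (-0.897940) = 0.673455 substitutions/site.

0.673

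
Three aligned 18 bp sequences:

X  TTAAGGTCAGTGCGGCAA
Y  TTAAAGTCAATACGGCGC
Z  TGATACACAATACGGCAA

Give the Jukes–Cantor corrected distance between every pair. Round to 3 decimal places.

X–Y: 5/18 sites differ → p ≈ 0.277778, d = −0.75 ln(1 − 0.370371) = 0.346968 ≈ 0.347.
X–Z: 7/18 sites differ → p ≈ 0.388889, d = −0.75 ln(1 − 0.518519) = 0.548166 ≈ 0.548.
Y–Z: 6/18 sites differ → p ≈ 0.333333, d = −0.75 ln(1 − 0.444444) = 0.440839 ≈ 0.441.

d(X,Y) = 0.347, d(X,Z) = 0.548, d(Y,Z) = 0.441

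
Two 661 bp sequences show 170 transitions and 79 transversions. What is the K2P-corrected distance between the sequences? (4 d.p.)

0.5707

P = 170/661 ≈ 0.257186 and Q = 79/661 ≈ 0.119516.
Under the Kimura two-parameter model, d = −½ ln(1 − 2P − Q) − ¼ ln(1 − 2Q).
1 − 2P − Q = 0.366112, giving −½ ln(0.366112) = 0.502408.
1 − 2Q = 0.760968, giving −¼ ln(0.760968) = 0.068291.
d = 0.502408 + 0.068291 = 0.570699.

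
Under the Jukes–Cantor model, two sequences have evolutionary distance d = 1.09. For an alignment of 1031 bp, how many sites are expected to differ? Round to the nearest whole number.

592

Invert JC69: p = (3/4)(1 − e^(−4d/3)) = 0.75 × (1 − e^(-1.453333)) = 0.75 × (1 − 0.233790) = 0.574658.
Expected differing sites = pL ≈ 0.574658 × 1031 = 592.472398 ≈ 592.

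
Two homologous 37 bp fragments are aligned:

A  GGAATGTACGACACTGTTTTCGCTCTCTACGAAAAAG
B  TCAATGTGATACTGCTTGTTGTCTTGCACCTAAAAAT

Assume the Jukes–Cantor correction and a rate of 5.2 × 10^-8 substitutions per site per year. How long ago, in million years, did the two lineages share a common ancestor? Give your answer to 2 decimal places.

7.54

The sequences differ at 18 of 37 sites, so p = 18/37 ≈ 0.486486.
d = −(3/4) ln(1 − 4p/3) = −0.75 ln(1 − 0.648648) = −0.75 ln(0.351352)
  = −0.75 × (-1.045967) = 0.784475 substitutions/site.
Under a molecular clock d = 2μt, so t = d/(2μ) = 0.784475 / (2 × 5.2 × 10^-8) = 7.54 million years.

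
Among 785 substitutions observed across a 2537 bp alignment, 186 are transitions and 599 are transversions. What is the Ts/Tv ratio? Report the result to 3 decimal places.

R = 186/599 = 0.310517… ≈ 0.311 (to 3 d.p.).

0.311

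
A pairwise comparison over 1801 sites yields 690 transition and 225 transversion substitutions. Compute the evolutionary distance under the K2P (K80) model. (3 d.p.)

P = 690/1801 ≈ 0.38312 and Q = 225/1801 ≈ 0.124931.
Under the Kimura two-parameter model, d = −½ ln(1 − 2P − Q) − ¼ ln(1 − 2Q).
1 − 2P − Q = 0.108829, giving −½ ln(0.108829) = 1.108989.
1 − 2Q = 0.750138, giving −¼ ln(0.750138) = 0.071875.
d = 1.108989 + 0.071875 = 1.180864.

1.181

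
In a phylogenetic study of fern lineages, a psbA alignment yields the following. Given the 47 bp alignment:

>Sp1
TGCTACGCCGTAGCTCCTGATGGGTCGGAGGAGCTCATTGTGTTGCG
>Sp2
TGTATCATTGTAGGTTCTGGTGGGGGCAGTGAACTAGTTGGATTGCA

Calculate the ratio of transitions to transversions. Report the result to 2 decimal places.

Transitions are A↔G and C↔T; transversions are all other mismatches.
Transitions: 12. Transversions: 9.
R = 12/9 = 1.333333… ≈ 1.33 (to 2 d.p.).

1.33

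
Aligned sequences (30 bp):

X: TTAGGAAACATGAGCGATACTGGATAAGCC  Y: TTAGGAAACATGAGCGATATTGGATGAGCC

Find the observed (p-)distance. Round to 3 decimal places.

The sequences differ at 2 of 30 positions (sites 20, 26).
p = 2/30 = 0.066666… ≈ 0.067 (to 3 d.p.).

0.067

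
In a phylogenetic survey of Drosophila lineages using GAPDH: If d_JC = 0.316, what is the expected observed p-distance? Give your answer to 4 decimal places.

p = (3/4)(1 − e^(−4d/3)) = 0.75 × (1 − e^(-0.421333)) = 0.75 × (1 − 0.656172) = 0.257871.

0.2579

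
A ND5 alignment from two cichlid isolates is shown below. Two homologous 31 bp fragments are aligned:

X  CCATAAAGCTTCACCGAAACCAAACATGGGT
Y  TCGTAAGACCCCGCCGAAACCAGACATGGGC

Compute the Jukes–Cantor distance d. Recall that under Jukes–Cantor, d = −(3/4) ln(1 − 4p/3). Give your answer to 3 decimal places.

0.367

The sequences differ at 9 of 31 sites (1, 3, 7, 8, 10, 11, 13, 23, 31), so p = 9/31 ≈ 0.290323.
d = −(3/4) ln(1 − 4p/3) = −0.75 ln(1 − 0.387097) = −0.75 ln(0.612903)
  = −0.75 × (-0.489549) = 0.367162 substitutions/site.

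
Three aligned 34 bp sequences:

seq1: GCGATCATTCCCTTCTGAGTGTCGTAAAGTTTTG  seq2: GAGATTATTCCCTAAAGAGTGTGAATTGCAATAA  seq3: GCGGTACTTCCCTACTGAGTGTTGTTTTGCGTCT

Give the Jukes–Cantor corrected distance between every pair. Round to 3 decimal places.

d(seq1,seq2) = 0.741, d(seq1,seq3) = 0.477, d(seq2,seq3) = 0.665

seq1–seq2: 16/34 sites differ → p ≈ 0.470588, d = −0.75 ln(1 − 0.627451) = 0.740540 ≈ 0.741.
seq1–seq3: 12/34 sites differ → p ≈ 0.352941, d = −0.75 ln(1 − 0.470588) = 0.476991 ≈ 0.477.
seq2–seq3: 15/34 sites differ → p ≈ 0.441176, d = −0.75 ln(1 − 0.588235) = 0.665477 ≈ 0.665.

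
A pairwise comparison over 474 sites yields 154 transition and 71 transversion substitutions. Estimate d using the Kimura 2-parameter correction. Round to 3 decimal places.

P = 154/474 ≈ 0.324895 and Q = 71/474 ≈ 0.149789.
Under the Kimura two-parameter model, d = −½ ln(1 − 2P − Q) − ¼ ln(1 − 2Q).
1 − 2P − Q = 0.200421, giving −½ ln(0.200421) = 0.803668.
1 − 2Q = 0.700422, giving −¼ ln(0.700422) = 0.089018.
d = 0.803668 + 0.089018 = 0.892686.

0.893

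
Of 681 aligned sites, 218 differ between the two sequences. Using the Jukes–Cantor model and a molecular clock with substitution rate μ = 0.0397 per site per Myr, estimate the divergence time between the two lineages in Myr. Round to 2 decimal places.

p = 218/681 ≈ 0.320117.
d = −(3/4) ln(1 − 4p/3) = −0.75 ln(1 − 0.426823) = −0.75 ln(0.573177)
  = −0.75 × (-0.556561) = 0.417421 substitutions/site.
Under a molecular clock d = 2μt, so t = d/(2μ) = 0.417421 / (2 × 0.0397) = 5.26 Myr.

5.26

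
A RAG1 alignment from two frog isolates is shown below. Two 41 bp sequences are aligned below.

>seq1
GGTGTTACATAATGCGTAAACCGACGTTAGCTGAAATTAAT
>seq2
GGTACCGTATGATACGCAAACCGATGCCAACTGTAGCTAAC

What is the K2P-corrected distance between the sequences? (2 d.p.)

0.72

Of 41 sites, 15 differences are transitions and 1 are transversions, so P = 15/41 ≈ 0.365854 and Q = 1/41 ≈ 0.02439.
Under the Kimura two-parameter model, d = −½ ln(1 − 2P − Q) − ¼ ln(1 − 2Q).
1 − 2P − Q = 0.243902, giving −½ ln(0.243902) = 0.705494.
1 − 2Q = 0.95122, giving −¼ ln(0.95122) = 0.012502.
d = 0.705494 + 0.012502 = 0.717996.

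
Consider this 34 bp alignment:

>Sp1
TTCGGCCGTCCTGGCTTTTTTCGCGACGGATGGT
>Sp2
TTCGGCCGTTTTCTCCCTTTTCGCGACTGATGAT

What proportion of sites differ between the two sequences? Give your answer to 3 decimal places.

0.235

The sequences differ at 8 of 34 positions (sites 10, 11, 13, 14, 16, 17, 28, 33).
p = 8/34 = 0.235294… ≈ 0.235 (to 3 d.p.).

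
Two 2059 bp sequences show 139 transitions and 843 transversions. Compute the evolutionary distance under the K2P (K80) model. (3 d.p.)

0.820

P = 139/2059 ≈ 0.067508 and Q = 843/2059 ≈ 0.409422.
Under the Kimura two-parameter model, d = −½ ln(1 − 2P − Q) − ¼ ln(1 − 2Q).
1 − 2P − Q = 0.455562, giving −½ ln(0.455562) = 0.393112.
1 − 2Q = 0.181156, giving −¼ ln(0.181156) = 0.427099.
d = 0.393112 + 0.427099 = 0.820211.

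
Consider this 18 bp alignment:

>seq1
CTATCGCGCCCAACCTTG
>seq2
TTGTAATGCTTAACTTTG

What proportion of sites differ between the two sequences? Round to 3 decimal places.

0.444

The sequences differ at 8 of 18 positions (sites 1, 3, 5, 6, 7, 10, 11, 15).
p = 8/18 = 0.444444… ≈ 0.444 (to 3 d.p.).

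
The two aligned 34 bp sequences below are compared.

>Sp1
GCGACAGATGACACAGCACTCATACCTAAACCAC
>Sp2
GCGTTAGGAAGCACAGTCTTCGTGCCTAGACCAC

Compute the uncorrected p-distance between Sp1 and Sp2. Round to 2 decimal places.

The sequences differ at 12 of 34 positions.
p = 12/34 = 0.352941… ≈ 0.35 (to 2 d.p.).

0.35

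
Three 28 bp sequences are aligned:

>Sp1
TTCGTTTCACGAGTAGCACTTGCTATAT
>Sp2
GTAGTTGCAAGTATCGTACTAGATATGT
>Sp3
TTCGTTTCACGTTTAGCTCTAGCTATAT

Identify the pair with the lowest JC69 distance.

Sp1–Sp2: 11/28 differ, p = 0.393, d = 0.556.
Sp1–Sp3: 4/28 differ, p = 0.143, d = 0.158.
Sp2–Sp3: 10/28 differ, p = 0.357, d = 0.485.
The smallest distance is between Sp1 and Sp3.

Sp1 and Sp3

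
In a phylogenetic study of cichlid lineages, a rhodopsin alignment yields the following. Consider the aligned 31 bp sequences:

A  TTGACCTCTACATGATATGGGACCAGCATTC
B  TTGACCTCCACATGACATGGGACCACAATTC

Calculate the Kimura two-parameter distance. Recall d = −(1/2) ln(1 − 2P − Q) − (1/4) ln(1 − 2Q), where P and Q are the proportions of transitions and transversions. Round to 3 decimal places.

0.142

Of 31 sites, 2 differences are transitions and 2 are transversions, so P = 2/31 ≈ 0.064516 and Q = 2/31 ≈ 0.064516.
Under the Kimura two-parameter model, d = −½ ln(1 − 2P − Q) − ¼ ln(1 − 2Q).
1 − 2P − Q = 0.806452, giving −½ ln(0.806452) = 0.107555.
1 − 2Q = 0.870968, giving −¼ ln(0.870968) = 0.034538.
d = 0.107555 + 0.034538 = 0.142093.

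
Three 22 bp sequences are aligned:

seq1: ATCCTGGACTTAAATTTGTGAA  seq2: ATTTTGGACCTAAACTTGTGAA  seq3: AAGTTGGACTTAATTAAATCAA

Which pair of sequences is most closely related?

seq1–seq2: 4/22 differ, p = 0.182, d = 0.208.
seq1–seq3: 8/22 differ, p = 0.364, d = 0.497.
seq2–seq3: 9/22 differ, p = 0.409, d = 0.591.
The smallest distance is between seq1 and seq2.

seq1 and seq2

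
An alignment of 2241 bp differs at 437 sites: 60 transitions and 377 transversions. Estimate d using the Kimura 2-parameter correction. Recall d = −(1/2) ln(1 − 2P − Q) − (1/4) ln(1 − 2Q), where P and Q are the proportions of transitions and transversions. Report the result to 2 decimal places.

0.23

P = 60/2241 ≈ 0.026774 and Q = 377/2241 ≈ 0.168228.
Under the Kimura two-parameter model, d = −½ ln(1 − 2P − Q) − ¼ ln(1 − 2Q).
1 − 2P − Q = 0.778224, giving −½ ln(0.778224) = 0.125370.
1 − 2Q = 0.663544, giving −¼ ln(0.663544) = 0.102540.
d = 0.125370 + 0.102540 = 0.227910.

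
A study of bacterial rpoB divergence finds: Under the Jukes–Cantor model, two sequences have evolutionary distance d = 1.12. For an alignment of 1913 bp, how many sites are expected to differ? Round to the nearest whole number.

Invert JC69: p = (3/4)(1 − e^(−4d/3)) = 0.75 × (1 − e^(-1.493333)) = 0.75 × (1 − 0.224623) = 0.581533.
Expected differing sites = pL ≈ 0.581533 × 1913 = 1112.472629 ≈ 1112.

1112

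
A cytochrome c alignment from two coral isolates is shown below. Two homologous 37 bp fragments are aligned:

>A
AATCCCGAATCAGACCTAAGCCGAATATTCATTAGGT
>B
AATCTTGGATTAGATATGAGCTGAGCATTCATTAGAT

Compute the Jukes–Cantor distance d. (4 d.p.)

The sequences differ at 11 of 37 sites, so p = 11/37 ≈ 0.297297.
d = −(3/4) ln(1 − 4p/3) = −0.75 ln(1 − 0.396396) = −0.75 ln(0.603604)
  = −0.75 × (-0.504837) = 0.378628 substitutions/site.

0.3786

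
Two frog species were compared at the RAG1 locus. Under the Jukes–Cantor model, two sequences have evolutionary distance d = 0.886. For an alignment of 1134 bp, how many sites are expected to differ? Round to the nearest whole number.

590

Invert JC69: p = (3/4)(1 − e^(−4d/3)) = 0.75 × (1 − e^(-1.181333)) = 0.75 × (1 − 0.306869) = 0.519848.
Expected differing sites = pL ≈ 0.519848 × 1134 = 589.507632 ≈ 590.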